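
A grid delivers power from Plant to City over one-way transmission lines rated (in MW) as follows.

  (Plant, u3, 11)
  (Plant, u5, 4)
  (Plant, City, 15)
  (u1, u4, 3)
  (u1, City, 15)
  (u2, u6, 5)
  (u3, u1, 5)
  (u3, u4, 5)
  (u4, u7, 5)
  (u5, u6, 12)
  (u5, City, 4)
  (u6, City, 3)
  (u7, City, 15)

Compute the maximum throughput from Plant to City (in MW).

29

Augment Plant→City: bottleneck 15, flow now 15.
Augment Plant→u5→City: bottleneck 4, flow now 19.
Augment Plant→u3→u1→City: bottleneck 5, flow now 24.
Augment Plant→u3→u4→u7→City: bottleneck 5, flow now 29.
No augmenting path remains; maximum flow = 29.
In the residual graph, reachable from Plant: {Plant, u3}.
Min-cut edges: Plant→u5 (4), Plant→City (15), u3→u1 (5), u3→u4 (5); capacity 4 + 15 + 5 + 5 = 29.
This cut is saturated, so no flow can exceed 29.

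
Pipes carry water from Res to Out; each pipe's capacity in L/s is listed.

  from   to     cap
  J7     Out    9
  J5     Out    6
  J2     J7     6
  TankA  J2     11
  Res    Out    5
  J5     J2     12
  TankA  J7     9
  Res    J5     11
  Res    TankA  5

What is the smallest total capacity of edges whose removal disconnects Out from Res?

20

Augment Res→Out: bottleneck 5, flow now 5.
Augment Res→J5→Out: bottleneck 6, flow now 11.
Augment Res→TankA→J7→Out: bottleneck 5, flow now 16.
Augment Res→J5→J2→J7→Out: bottleneck 4, flow now 20.
No augmenting path remains; maximum flow = 20.
By max-flow min-cut, the minimum cut capacity equals the max flow.
In the residual graph, reachable from Res: {Res, TankA, J5, J2, J7}.
Min-cut edges: Res→Out (5), J5→Out (6), J7→Out (9); capacity 5 + 6 + 9 = 20.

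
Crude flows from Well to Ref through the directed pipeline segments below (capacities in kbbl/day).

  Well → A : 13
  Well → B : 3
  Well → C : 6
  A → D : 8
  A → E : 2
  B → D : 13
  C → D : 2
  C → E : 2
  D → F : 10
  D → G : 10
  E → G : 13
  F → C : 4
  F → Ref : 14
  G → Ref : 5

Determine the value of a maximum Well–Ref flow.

Augment Well→A→D→F→Ref: bottleneck 8, flow now 8.
Augment Well→A→E→G→Ref: bottleneck 2, flow now 10.
Augment Well→B→D→F→Ref: bottleneck 2, flow now 12.
Augment Well→B→D→G→Ref: bottleneck 1, flow now 13.
Augment Well→C→D→G→Ref: bottleneck 2, flow now 15.
No augmenting path remains; maximum flow = 15.
In the residual graph, reachable from Well: {Well, A, B, C, D, E, G}.
Min-cut edges: D→F (10), G→Ref (5); capacity 10 + 5 = 15.
This cut is saturated, so no flow can exceed 15.

15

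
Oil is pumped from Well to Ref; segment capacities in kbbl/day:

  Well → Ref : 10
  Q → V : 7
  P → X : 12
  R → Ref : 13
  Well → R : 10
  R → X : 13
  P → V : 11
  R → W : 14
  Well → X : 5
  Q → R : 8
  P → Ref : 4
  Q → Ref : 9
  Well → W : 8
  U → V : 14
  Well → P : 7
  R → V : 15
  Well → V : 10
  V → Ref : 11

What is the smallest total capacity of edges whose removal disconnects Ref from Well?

35

Augment Well→Ref: bottleneck 10, flow now 10.
Augment Well→P→Ref: bottleneck 4, flow now 14.
Augment Well→R→Ref: bottleneck 10, flow now 24.
Augment Well→V→Ref: bottleneck 10, flow now 34.
Augment Well→P→V→Ref: bottleneck 1, flow now 35.
No augmenting path remains; maximum flow = 35.
By max-flow min-cut, the minimum cut capacity equals the max flow.
In the residual graph, reachable from Well: {Well, P, V, W, X}.
Min-cut edges: Well→R (10), Well→Ref (10), P→Ref (4), V→Ref (11); capacity 10 + 10 + 4 + 11 = 35.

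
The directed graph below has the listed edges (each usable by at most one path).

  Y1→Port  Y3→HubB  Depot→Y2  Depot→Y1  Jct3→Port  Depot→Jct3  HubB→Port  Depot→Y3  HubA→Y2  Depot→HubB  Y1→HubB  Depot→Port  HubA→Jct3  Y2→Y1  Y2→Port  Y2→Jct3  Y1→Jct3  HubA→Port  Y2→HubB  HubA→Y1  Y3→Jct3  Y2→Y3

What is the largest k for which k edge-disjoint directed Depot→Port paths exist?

5

Assign every edge capacity 1; by Menger, the answer equals the max flow.
Path Depot→Port (+1); total 1.
Path Depot→Y2→Port (+1); total 2.
Path Depot→Y1→Port (+1); total 3.
Path Depot→HubB→Port (+1); total 4.
Path Depot→Jct3→Port (+1); total 5.
No residual Depot→Port path; max flow = 5.
Certifying cut of size 5: {Depot→Port, Depot→Y1, Depot→Y2, HubB→Port, Jct3→Port}.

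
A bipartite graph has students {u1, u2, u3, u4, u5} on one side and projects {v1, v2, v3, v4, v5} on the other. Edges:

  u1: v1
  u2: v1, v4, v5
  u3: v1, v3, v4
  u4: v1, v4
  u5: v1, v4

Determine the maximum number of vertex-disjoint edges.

4

Unit-capacity flow: source→left, listed edges, right→sink; max matching = max flow.
Augmenting path u1→v1 (+1); matched 1.
Augmenting path u2→v4 (+1); matched 2.
Augmenting path u3→v3 (+1); matched 3.
Augmenting path u4→v4→u2→v5 (+1); matched 4.
No augmenting path remains; maximum matching = 4.
König certificate: {u2, u3, v1, v4} is a vertex cover of size 4 (every listed pair touches it), so no matching can be larger.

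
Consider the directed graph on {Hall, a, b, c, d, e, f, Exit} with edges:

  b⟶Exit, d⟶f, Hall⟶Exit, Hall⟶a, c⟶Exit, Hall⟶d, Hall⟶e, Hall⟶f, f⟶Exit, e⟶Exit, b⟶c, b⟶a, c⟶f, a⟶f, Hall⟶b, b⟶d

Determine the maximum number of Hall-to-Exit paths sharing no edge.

Assign every edge capacity 1; by Menger, the answer equals the max flow.
Path Hall→Exit (+1); total 1.
Path Hall→b→Exit (+1); total 2.
Path Hall→e→Exit (+1); total 3.
Path Hall→f→Exit (+1); total 4.
No residual Hall→Exit path; max flow = 4.
Certifying cut of size 4: {Hall→Exit, Hall→b, Hall→e, f→Exit}.

4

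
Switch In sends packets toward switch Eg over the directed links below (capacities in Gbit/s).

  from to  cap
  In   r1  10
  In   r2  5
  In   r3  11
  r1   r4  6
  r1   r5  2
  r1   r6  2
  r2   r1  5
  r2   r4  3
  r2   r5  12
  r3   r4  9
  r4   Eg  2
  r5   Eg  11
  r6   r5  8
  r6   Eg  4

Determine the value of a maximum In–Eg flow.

Augment In→r1→r4→Eg: bottleneck 2, flow now 2.
Augment In→r1→r5→Eg: bottleneck 2, flow now 4.
Augment In→r1→r6→Eg: bottleneck 2, flow now 6.
Augment In→r2→r5→Eg: bottleneck 5, flow now 11.
No augmenting path remains; maximum flow = 11.
In the residual graph, reachable from In: {In, r1, r3, r4}.
Min-cut edges: In→r2 (5), r1→r5 (2), r1→r6 (2), r4→Eg (2); capacity 5 + 2 + 2 + 2 = 11.
This cut is saturated, so no flow can exceed 11.

11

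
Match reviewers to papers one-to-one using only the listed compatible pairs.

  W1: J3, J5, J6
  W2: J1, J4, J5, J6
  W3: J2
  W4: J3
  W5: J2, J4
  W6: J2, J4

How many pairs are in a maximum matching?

Unit-capacity flow: source→left, listed edges, right→sink; max matching = max flow.
Augmenting path W1→J3 (+1); matched 1.
Augmenting path W2→J1 (+1); matched 2.
Augmenting path W3→J2 (+1); matched 3.
Augmenting path W5→J4 (+1); matched 4.
Augmenting path W4→J3→W1→J5 (+1); matched 5.
No augmenting path remains; maximum matching = 5.
König certificate: {W1, W2, W4, J2, J4} is a vertex cover of size 5 (every listed pair touches it), so no matching can be larger.

5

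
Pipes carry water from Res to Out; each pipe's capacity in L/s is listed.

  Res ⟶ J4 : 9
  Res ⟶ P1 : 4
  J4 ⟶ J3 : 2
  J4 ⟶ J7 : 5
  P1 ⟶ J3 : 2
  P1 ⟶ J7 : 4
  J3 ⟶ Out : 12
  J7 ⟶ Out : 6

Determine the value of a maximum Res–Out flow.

10

Augment Res→J4→J3→Out: bottleneck 2, flow now 2.
Augment Res→J4→J7→Out: bottleneck 5, flow now 7.
Augment Res→P1→J3→Out: bottleneck 2, flow now 9.
Augment Res→P1→J7→Out: bottleneck 1, flow now 10.
No augmenting path remains; maximum flow = 10.
In the residual graph, reachable from Res: {Res, J4, P1, J7}.
Min-cut edges: J4→J3 (2), P1→J3 (2), J7→Out (6); capacity 2 + 2 + 6 = 10.
This cut is saturated, so no flow can exceed 10.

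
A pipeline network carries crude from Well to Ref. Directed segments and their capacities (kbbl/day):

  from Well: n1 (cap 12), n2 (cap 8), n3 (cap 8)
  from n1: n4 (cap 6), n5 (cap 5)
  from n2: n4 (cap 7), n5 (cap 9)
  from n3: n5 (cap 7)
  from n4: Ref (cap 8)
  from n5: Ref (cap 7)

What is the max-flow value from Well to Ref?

Augment Well→n1→n4→Ref: bottleneck 6, flow now 6.
Augment Well→n1→n5→Ref: bottleneck 5, flow now 11.
Augment Well→n2→n4→Ref: bottleneck 2, flow now 13.
Augment Well→n2→n5→Ref: bottleneck 2, flow now 15.
No augmenting path remains; maximum flow = 15.
In the residual graph, reachable from Well: {Well, n1, n2, n3, n4, n5}.
Min-cut edges: n4→Ref (8), n5→Ref (7); capacity 8 + 7 = 15.
This cut is saturated, so no flow can exceed 15.

15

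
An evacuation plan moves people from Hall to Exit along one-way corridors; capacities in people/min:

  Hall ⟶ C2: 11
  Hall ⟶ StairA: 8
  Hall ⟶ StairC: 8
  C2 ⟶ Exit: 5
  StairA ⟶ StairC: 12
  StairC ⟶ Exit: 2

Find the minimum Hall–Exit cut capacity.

Augment Hall→C2→Exit: bottleneck 5, flow now 5.
Augment Hall→StairC→Exit: bottleneck 2, flow now 7.
No augmenting path remains; maximum flow = 7.
By max-flow min-cut, the minimum cut capacity equals the max flow.
In the residual graph, reachable from Hall: {Hall, C2, StairA, StairC}.
Min-cut edges: C2→Exit (5), StairC→Exit (2); capacity 5 + 2 = 7.

7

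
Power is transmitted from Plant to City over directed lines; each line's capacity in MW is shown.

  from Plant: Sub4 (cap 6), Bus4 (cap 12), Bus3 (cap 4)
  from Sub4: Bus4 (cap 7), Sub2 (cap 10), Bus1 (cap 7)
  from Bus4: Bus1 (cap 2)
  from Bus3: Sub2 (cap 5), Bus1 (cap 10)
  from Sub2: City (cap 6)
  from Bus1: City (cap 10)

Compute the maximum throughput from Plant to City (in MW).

Augment Plant→Sub4→Sub2→City: bottleneck 6, flow now 6.
Augment Plant→Bus4→Bus1→City: bottleneck 2, flow now 8.
Augment Plant→Bus3→Bus1→City: bottleneck 4, flow now 12.
No augmenting path remains; maximum flow = 12.
In the residual graph, reachable from Plant: {Plant, Bus4}.
Min-cut edges: Plant→Sub4 (6), Plant→Bus3 (4), Bus4→Bus1 (2); capacity 6 + 4 + 2 = 12.
This cut is saturated, so no flow can exceed 12.

12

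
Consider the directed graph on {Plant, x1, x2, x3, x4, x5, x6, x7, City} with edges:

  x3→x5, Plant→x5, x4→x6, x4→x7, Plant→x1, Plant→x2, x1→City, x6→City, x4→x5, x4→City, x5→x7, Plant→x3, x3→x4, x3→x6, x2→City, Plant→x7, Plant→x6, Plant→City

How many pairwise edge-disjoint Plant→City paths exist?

Assign every edge capacity 1; by Menger, the answer equals the max flow.
Path Plant→City (+1); total 1.
Path Plant→x1→City (+1); total 2.
Path Plant→x2→City (+1); total 3.
Path Plant→x6→City (+1); total 4.
Path Plant→x3→x4→City (+1); total 5.
No residual Plant→City path; max flow = 5.
Certifying cut of size 5: {Plant→City, Plant→x1, Plant→x2, Plant→x3, Plant→x6}.

5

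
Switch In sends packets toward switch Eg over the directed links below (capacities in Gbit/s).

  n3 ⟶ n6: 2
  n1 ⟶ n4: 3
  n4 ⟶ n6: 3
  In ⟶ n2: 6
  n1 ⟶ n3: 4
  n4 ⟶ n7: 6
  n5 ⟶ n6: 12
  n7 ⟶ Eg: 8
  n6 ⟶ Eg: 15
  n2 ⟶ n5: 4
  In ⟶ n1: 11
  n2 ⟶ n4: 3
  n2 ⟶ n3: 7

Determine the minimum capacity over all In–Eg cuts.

Augment In→n1→n3→n6→Eg: bottleneck 2, flow now 2.
Augment In→n1→n4→n6→Eg: bottleneck 3, flow now 5.
Augment In→n2→n4→n7→Eg: bottleneck 3, flow now 8.
Augment In→n2→n5→n6→Eg: bottleneck 3, flow now 11.
No augmenting path remains; maximum flow = 11.
By max-flow min-cut, the minimum cut capacity equals the max flow.
In the residual graph, reachable from In: {In, n1, n3}.
Min-cut edges: In→n2 (6), n1→n4 (3), n3→n6 (2); capacity 6 + 3 + 2 = 11.

11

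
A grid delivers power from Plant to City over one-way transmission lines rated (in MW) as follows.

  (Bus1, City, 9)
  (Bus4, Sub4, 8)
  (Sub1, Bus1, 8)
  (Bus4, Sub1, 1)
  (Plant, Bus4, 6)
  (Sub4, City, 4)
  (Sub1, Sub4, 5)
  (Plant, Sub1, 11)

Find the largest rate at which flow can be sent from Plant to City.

12

Augment Plant→Sub1→Bus1→City: bottleneck 8, flow now 8.
Augment Plant→Sub1→Sub4→City: bottleneck 3, flow now 11.
Augment Plant→Bus4→Sub4→City: bottleneck 1, flow now 12.
No augmenting path remains; maximum flow = 12.
In the residual graph, reachable from Plant: {Plant, Sub1, Bus4, Sub4}.
Min-cut edges: Sub1→Bus1 (8), Sub4→City (4); capacity 8 + 4 = 12.
This cut is saturated, so no flow can exceed 12.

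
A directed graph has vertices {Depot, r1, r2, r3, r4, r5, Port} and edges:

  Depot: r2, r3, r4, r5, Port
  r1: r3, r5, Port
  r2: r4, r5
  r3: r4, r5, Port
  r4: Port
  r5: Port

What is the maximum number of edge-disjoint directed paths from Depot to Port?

4

Assign every edge capacity 1; by Menger, the answer equals the max flow.
Path Depot→Port (+1); total 1.
Path Depot→r3→Port (+1); total 2.
Path Depot→r4→Port (+1); total 3.
Path Depot→r5→Port (+1); total 4.
No residual Depot→Port path; max flow = 4.
Certifying cut of size 4: {Depot→Port, Depot→r3, r4→Port, r5→Port}.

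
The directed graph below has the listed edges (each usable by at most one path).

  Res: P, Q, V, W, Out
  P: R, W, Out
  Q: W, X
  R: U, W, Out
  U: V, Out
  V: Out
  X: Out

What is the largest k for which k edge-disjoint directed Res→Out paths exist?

Assign every edge capacity 1; by Menger, the answer equals the max flow.
Path Res→Out (+1); total 1.
Path Res→P→Out (+1); total 2.
Path Res→V→Out (+1); total 3.
Path Res→Q→X→Out (+1); total 4.
No residual Res→Out path; max flow = 4.
Certifying cut of size 4: {Res→Out, Res→P, Res→Q, Res→V}.

4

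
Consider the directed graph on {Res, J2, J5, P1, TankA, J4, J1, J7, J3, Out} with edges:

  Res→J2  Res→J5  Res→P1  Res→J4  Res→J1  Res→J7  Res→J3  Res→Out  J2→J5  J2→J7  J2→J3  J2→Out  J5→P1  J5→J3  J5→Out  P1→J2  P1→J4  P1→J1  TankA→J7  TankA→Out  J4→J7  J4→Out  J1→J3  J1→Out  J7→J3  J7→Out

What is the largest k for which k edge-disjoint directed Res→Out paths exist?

Assign every edge capacity 1; by Menger, the answer equals the max flow.
Path Res→Out (+1); total 1.
Path Res→J2→Out (+1); total 2.
Path Res→J5→Out (+1); total 3.
Path Res→J4→Out (+1); total 4.
Path Res→J1→Out (+1); total 5.
Path Res→J7→Out (+1); total 6.
No residual Res→Out path; max flow = 6.
Certifying cut of size 6: {J1→Out, J2→Out, J4→Out, J5→Out, J7→Out, Res→Out}.

6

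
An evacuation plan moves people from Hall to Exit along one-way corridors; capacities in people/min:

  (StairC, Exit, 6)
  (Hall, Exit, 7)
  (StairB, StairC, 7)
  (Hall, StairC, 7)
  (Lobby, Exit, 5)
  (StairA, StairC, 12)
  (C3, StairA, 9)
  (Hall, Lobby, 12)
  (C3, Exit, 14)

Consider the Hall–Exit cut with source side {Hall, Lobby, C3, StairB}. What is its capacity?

49

Edges leaving {Hall, Lobby, C3, StairB}: Hall→StairC (7), Hall→Exit (7), Lobby→Exit (5), C3→StairA (9), C3→Exit (14), StairB→StairC (7).
Cut capacity = 7 + 7 + 5 + 9 + 14 + 7 = 49.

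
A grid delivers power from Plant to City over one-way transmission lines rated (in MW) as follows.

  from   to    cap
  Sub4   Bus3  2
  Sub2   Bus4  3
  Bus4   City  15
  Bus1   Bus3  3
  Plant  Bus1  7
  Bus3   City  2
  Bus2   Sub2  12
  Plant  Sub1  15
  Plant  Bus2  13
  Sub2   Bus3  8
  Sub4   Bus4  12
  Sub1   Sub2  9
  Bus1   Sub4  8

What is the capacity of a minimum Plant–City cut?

Augment Plant→Bus1→Bus3→City: bottleneck 2, flow now 2.
Augment Plant→Sub1→Sub2→Bus4→City: bottleneck 3, flow now 5.
Augment Plant→Bus1→Sub4→Bus4→City: bottleneck 5, flow now 10.
Augment Plant→Sub1→Sub2→Bus3→Bus1→Sub4→Bus4→City: bottleneck 2, flow now 12. (uses reverse residual edge)
No augmenting path remains; maximum flow = 12.
By max-flow min-cut, the minimum cut capacity equals the max flow.
In the residual graph, reachable from Plant: {Plant, Sub1, Bus2, Sub2, Bus3}.
Min-cut edges: Plant→Bus1 (7), Sub2→Bus4 (3), Bus3→City (2); capacity 7 + 3 + 2 = 12.

12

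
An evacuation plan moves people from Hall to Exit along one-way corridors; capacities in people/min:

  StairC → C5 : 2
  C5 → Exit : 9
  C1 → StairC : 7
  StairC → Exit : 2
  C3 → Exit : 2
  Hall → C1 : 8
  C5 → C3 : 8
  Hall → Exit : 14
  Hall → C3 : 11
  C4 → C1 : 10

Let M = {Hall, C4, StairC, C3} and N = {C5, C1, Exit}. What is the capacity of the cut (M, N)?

38

Edges leaving {Hall, C4, StairC, C3}: Hall→C1 (8), Hall→Exit (14), C4→C1 (10), StairC→C5 (2), StairC→Exit (2), C3→Exit (2).
Cut capacity = 8 + 14 + 10 + 2 + 2 + 2 = 38.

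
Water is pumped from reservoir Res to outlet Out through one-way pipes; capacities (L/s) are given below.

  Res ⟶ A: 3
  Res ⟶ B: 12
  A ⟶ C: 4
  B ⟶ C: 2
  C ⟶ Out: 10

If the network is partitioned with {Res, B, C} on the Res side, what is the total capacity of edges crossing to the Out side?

13

Edges leaving {Res, B, C}: Res→A (3), C→Out (10).
Cut capacity = 3 + 10 = 13.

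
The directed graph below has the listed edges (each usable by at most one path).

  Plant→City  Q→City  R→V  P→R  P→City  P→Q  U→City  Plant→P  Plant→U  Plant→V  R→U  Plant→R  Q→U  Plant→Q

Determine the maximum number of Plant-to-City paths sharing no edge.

4

Assign every edge capacity 1; by Menger, the answer equals the max flow.
Path Plant→City (+1); total 1.
Path Plant→P→City (+1); total 2.
Path Plant→Q→City (+1); total 3.
Path Plant→U→City (+1); total 4.
No residual Plant→City path; max flow = 4.
Certifying cut of size 4: {Plant→City, Plant→P, Plant→Q, U→City}.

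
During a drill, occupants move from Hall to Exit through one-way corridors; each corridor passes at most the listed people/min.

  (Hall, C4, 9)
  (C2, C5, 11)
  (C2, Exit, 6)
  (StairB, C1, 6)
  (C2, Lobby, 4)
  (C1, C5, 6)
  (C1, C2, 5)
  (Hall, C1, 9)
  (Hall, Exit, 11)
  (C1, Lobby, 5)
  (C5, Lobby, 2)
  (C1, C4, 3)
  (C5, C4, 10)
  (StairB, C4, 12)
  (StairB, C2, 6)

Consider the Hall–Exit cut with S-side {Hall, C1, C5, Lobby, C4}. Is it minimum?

Yes — it is a minimum cut (capacity 16).

Given cut capacity: 11 + 5 = 16.
Augment Hall→Exit: bottleneck 11, flow now 11.
Augment Hall→C1→C2→Exit: bottleneck 5, flow now 16.
No augmenting path remains; maximum flow = 16.
Cut capacity 16 equals the max flow, so it is a minimum cut.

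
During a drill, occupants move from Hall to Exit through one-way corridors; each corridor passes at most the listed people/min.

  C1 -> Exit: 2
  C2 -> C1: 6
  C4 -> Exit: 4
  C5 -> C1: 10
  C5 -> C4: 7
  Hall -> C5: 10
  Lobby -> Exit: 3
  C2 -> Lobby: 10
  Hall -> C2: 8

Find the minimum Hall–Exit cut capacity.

9

Augment Hall→C2→C1→Exit: bottleneck 2, flow now 2.
Augment Hall→C2→Lobby→Exit: bottleneck 3, flow now 5.
Augment Hall→C5→C4→Exit: bottleneck 4, flow now 9.
No augmenting path remains; maximum flow = 9.
By max-flow min-cut, the minimum cut capacity equals the max flow.
In the residual graph, reachable from Hall: {Hall, C2, C5, C1, C4, Lobby}.
Min-cut edges: C1→Exit (2), C4→Exit (4), Lobby→Exit (3); capacity 2 + 4 + 3 = 9.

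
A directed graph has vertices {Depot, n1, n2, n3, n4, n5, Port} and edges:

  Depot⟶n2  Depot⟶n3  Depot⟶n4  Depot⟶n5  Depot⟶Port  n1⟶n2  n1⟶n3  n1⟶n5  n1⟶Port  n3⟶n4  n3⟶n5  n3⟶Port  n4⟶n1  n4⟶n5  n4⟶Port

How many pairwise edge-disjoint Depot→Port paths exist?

Assign every edge capacity 1; by Menger, the answer equals the max flow.
Path Depot→Port (+1); total 1.
Path Depot→n3→Port (+1); total 2.
Path Depot→n4→Port (+1); total 3.
No residual Depot→Port path; max flow = 3.
Certifying cut of size 3: {Depot→Port, Depot→n3, Depot→n4}.

3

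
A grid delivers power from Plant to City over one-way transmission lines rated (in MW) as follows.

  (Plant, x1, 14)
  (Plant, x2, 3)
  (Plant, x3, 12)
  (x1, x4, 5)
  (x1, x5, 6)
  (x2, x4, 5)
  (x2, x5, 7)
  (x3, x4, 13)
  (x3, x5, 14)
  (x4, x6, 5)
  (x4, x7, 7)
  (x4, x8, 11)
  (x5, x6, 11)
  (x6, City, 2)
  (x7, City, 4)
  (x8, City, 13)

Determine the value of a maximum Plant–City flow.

17

Augment Plant→x1→x4→x6→City: bottleneck 2, flow now 2.
Augment Plant→x1→x4→x7→City: bottleneck 3, flow now 5.
Augment Plant→x2→x4→x7→City: bottleneck 1, flow now 6.
Augment Plant→x2→x4→x8→City: bottleneck 2, flow now 8.
Augment Plant→x3→x4→x8→City: bottleneck 9, flow now 17.
No augmenting path remains; maximum flow = 17.
In the residual graph, reachable from Plant: {Plant, x1, x2, x3, x4, x5, x6, x7}.
Min-cut edges: x4→x8 (11), x6→City (2), x7→City (4); capacity 11 + 2 + 4 = 17.
This cut is saturated, so no flow can exceed 17.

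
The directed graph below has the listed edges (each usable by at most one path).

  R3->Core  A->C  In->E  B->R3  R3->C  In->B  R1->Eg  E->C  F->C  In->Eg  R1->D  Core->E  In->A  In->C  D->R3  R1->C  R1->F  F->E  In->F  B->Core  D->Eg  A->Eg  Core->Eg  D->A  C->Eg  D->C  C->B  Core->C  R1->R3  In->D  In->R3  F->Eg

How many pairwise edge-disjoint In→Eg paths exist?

Assign every edge capacity 1; by Menger, the answer equals the max flow.
Path In→Eg (+1); total 1.
Path In→A→Eg (+1); total 2.
Path In→F→Eg (+1); total 3.
Path In→D→Eg (+1); total 4.
Path In→C→Eg (+1); total 5.
Path In→B→Core→Eg (+1); total 6.
No residual In→Eg path; max flow = 6.
Certifying cut of size 6: {C→Eg, Core→Eg, In→A, In→D, In→Eg, In→F}.

6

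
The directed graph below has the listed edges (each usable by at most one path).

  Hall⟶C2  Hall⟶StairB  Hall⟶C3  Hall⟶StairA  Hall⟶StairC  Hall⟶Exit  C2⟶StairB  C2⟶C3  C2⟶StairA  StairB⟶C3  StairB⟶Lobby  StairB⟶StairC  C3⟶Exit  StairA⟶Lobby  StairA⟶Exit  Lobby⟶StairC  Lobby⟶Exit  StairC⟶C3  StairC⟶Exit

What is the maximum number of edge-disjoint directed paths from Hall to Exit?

5

Assign every edge capacity 1; by Menger, the answer equals the max flow.
Path Hall→Exit (+1); total 1.
Path Hall→C3→Exit (+1); total 2.
Path Hall→StairA→Exit (+1); total 3.
Path Hall→StairC→Exit (+1); total 4.
Path Hall→StairB→Lobby→Exit (+1); total 5.
No residual Hall→Exit path; max flow = 5.
Certifying cut of size 5: {C3→Exit, Hall→Exit, Lobby→Exit, StairA→Exit, StairC→Exit}.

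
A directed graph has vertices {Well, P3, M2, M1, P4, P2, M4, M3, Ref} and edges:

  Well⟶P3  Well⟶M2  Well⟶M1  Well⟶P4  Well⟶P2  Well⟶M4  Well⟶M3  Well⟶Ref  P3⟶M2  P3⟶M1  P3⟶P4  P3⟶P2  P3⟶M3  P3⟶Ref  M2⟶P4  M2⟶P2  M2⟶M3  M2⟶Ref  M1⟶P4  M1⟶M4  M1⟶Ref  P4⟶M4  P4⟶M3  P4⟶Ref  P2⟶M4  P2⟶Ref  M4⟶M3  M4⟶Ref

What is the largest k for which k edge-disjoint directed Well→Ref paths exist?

7

Assign every edge capacity 1; by Menger, the answer equals the max flow.
Path Well→Ref (+1); total 1.
Path Well→P3→Ref (+1); total 2.
Path Well→M2→Ref (+1); total 3.
Path Well→M1→Ref (+1); total 4.
Path Well→P4→Ref (+1); total 5.
Path Well→P2→Ref (+1); total 6.
Path Well→M4→Ref (+1); total 7.
No residual Well→Ref path; max flow = 7.
Certifying cut of size 7: {Well→M1, Well→M2, Well→M4, Well→P2, Well→P3, Well→P4, Well→Ref}.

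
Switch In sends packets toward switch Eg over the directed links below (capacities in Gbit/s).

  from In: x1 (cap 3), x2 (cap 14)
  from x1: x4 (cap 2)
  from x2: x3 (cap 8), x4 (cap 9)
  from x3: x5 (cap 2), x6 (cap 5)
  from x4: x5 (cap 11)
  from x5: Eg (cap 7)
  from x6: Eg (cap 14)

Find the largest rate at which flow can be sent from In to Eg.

Augment In→x1→x4→x5→Eg: bottleneck 2, flow now 2.
Augment In→x2→x3→x5→Eg: bottleneck 2, flow now 4.
Augment In→x2→x3→x6→Eg: bottleneck 5, flow now 9.
Augment In→x2→x4→x5→Eg: bottleneck 3, flow now 12.
No augmenting path remains; maximum flow = 12.
In the residual graph, reachable from In: {In, x1, x2, x3, x4, x5}.
Min-cut edges: x3→x6 (5), x5→Eg (7); capacity 5 + 7 = 12.
This cut is saturated, so no flow can exceed 12.

12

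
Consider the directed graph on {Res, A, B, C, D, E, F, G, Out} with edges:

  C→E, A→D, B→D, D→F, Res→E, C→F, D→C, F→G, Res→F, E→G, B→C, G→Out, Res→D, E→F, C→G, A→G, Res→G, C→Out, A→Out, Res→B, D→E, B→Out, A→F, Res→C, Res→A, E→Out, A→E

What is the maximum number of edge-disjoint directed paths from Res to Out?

Assign every edge capacity 1; by Menger, the answer equals the max flow.
Path Res→A→Out (+1); total 1.
Path Res→B→Out (+1); total 2.
Path Res→C→Out (+1); total 3.
Path Res→E→Out (+1); total 4.
Path Res→G→Out (+1); total 5.
No residual Res→Out path; max flow = 5.
Certifying cut of size 5: {C→Out, E→Out, G→Out, Res→A, Res→B}.

5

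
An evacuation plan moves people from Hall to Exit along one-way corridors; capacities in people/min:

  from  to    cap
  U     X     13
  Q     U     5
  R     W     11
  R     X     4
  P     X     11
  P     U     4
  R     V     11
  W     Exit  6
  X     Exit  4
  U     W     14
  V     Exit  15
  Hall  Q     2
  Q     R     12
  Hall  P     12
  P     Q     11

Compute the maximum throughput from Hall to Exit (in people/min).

14

Augment Hall→P→X→Exit: bottleneck 4, flow now 4.
Augment Hall→P→U→W→Exit: bottleneck 4, flow now 8.
Augment Hall→Q→R→V→Exit: bottleneck 2, flow now 10.
Augment Hall→P→Q→R→V→Exit: bottleneck 4, flow now 14.
No augmenting path remains; maximum flow = 14.
In the residual graph, reachable from Hall: {Hall}.
Min-cut edges: Hall→P (12), Hall→Q (2); capacity 12 + 2 = 14.
This cut is saturated, so no flow can exceed 14.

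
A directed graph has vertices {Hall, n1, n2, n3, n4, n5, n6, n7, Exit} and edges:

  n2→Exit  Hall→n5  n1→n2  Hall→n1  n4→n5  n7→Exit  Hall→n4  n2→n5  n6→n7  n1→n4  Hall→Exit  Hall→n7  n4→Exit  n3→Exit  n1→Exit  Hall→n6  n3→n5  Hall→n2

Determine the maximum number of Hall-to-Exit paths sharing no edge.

Assign every edge capacity 1; by Menger, the answer equals the max flow.
Path Hall→Exit (+1); total 1.
Path Hall→n1→Exit (+1); total 2.
Path Hall→n2→Exit (+1); total 3.
Path Hall→n4→Exit (+1); total 4.
Path Hall→n7→Exit (+1); total 5.
No residual Hall→Exit path; max flow = 5.
Certifying cut of size 5: {Hall→Exit, Hall→n1, Hall→n2, Hall→n4, n7→Exit}.

5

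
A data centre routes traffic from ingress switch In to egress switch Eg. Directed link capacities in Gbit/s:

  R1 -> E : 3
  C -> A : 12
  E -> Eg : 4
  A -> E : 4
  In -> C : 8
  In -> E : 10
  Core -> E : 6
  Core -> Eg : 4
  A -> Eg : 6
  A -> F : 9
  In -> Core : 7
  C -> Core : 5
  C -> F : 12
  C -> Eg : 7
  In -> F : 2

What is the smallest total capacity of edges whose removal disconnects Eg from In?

Augment In→C→Eg: bottleneck 7, flow now 7.
Augment In→Core→Eg: bottleneck 4, flow now 11.
Augment In→E→Eg: bottleneck 4, flow now 15.
Augment In→C→A→Eg: bottleneck 1, flow now 16.
No augmenting path remains; maximum flow = 16.
By max-flow min-cut, the minimum cut capacity equals the max flow.
In the residual graph, reachable from In: {In, Core, E, F}.
Min-cut edges: In→C (8), Core→Eg (4), E→Eg (4); capacity 8 + 4 + 4 = 16.

16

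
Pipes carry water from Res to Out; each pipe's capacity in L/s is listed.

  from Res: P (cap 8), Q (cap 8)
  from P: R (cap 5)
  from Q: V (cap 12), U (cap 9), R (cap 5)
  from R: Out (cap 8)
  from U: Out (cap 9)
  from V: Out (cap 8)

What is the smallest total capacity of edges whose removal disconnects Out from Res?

Augment Res→P→R→Out: bottleneck 5, flow now 5.
Augment Res→Q→R→Out: bottleneck 3, flow now 8.
Augment Res→Q→U→Out: bottleneck 5, flow now 13.
No augmenting path remains; maximum flow = 13.
By max-flow min-cut, the minimum cut capacity equals the max flow.
In the residual graph, reachable from Res: {Res, P}.
Min-cut edges: Res→Q (8), P→R (5); capacity 8 + 5 = 13.

13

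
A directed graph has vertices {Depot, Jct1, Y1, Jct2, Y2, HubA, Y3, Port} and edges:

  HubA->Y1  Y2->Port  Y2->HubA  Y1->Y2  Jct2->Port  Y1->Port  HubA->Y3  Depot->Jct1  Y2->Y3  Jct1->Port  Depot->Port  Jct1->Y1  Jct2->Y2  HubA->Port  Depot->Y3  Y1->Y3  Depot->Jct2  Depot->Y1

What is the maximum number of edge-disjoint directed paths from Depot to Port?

Assign every edge capacity 1; by Menger, the answer equals the max flow.
Path Depot→Port (+1); total 1.
Path Depot→Jct1→Port (+1); total 2.
Path Depot→Y1→Port (+1); total 3.
Path Depot→Jct2→Port (+1); total 4.
No residual Depot→Port path; max flow = 4.
Certifying cut of size 4: {Depot→Jct1, Depot→Jct2, Depot→Port, Depot→Y1}.

4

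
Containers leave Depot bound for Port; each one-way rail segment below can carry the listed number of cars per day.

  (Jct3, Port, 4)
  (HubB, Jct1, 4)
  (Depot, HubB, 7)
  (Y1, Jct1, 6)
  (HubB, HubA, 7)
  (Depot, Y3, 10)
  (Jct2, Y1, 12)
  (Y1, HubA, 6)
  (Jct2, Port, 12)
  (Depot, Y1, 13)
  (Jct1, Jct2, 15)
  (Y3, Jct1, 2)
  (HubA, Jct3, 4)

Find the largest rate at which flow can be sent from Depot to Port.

16

Augment Depot→HubB→HubA→Jct3→Port: bottleneck 4, flow now 4.
Augment Depot→HubB→Jct1→Jct2→Port: bottleneck 3, flow now 7.
Augment Depot→Y3→Jct1→Jct2→Port: bottleneck 2, flow now 9.
Augment Depot→Y1→Jct1→Jct2→Port: bottleneck 6, flow now 15.
Augment Depot→Y1→HubA→HubB→Jct1→Jct2→Port: bottleneck 1, flow now 16. (uses reverse residual edge)
No augmenting path remains; maximum flow = 16.
In the residual graph, reachable from Depot: {Depot, HubB, Y3, Y1, HubA}.
Min-cut edges: HubB→Jct1 (4), Y3→Jct1 (2), Y1→Jct1 (6), HubA→Jct3 (4); capacity 4 + 2 + 6 + 4 = 16.
This cut is saturated, so no flow can exceed 16.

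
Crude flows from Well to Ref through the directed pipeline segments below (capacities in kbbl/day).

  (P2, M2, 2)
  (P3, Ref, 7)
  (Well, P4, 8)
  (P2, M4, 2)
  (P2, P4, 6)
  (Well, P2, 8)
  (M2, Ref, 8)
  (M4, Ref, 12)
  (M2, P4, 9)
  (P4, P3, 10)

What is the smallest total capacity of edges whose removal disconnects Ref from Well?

Augment Well→P4→P3→Ref: bottleneck 7, flow now 7.
Augment Well→P2→M4→Ref: bottleneck 2, flow now 9.
Augment Well→P2→M2→Ref: bottleneck 2, flow now 11.
No augmenting path remains; maximum flow = 11.
By max-flow min-cut, the minimum cut capacity equals the max flow.
In the residual graph, reachable from Well: {Well, P4, P2, P3}.
Min-cut edges: P2→M4 (2), P2→M2 (2), P3→Ref (7); capacity 2 + 2 + 7 = 11.

11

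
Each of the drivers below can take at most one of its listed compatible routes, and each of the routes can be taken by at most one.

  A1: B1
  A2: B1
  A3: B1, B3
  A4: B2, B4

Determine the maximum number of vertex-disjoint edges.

3

Unit-capacity flow: source→left, listed edges, right→sink; max matching = max flow.
Augmenting path A1→B1 (+1); matched 1.
Augmenting path A3→B3 (+1); matched 2.
Augmenting path A4→B2 (+1); matched 3.
No augmenting path remains; maximum matching = 3.
König certificate: {A3, A4, B1} is a vertex cover of size 3 (every listed pair touches it), so no matching can be larger.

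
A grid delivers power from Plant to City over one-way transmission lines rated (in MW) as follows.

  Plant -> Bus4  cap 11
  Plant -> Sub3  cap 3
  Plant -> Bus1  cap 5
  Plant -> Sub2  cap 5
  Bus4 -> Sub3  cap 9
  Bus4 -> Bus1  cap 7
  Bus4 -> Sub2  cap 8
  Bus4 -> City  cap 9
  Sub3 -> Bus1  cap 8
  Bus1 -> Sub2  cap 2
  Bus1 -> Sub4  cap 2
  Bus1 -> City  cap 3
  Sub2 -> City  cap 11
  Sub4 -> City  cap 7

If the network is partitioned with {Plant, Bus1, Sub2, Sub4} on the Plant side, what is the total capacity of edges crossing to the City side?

Edges leaving {Plant, Bus1, Sub2, Sub4}: Plant→Bus4 (11), Plant→Sub3 (3), Bus1→City (3), Sub2→City (11), Sub4→City (7).
Cut capacity = 11 + 3 + 3 + 11 + 7 = 35.

35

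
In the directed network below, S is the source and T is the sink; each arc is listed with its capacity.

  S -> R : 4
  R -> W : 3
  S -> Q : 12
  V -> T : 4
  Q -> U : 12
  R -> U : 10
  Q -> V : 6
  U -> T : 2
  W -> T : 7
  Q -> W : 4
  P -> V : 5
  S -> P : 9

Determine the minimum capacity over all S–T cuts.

Augment S→P→V→T: bottleneck 4, flow now 4.
Augment S→Q→U→T: bottleneck 2, flow now 6.
Augment S→Q→W→T: bottleneck 4, flow now 10.
Augment S→R→W→T: bottleneck 3, flow now 13.
No augmenting path remains; maximum flow = 13.
By max-flow min-cut, the minimum cut capacity equals the max flow.
In the residual graph, reachable from S: {S, P, Q, R, U, V}.
Min-cut edges: Q→W (4), R→W (3), U→T (2), V→T (4); capacity 4 + 3 + 2 + 4 = 13.

13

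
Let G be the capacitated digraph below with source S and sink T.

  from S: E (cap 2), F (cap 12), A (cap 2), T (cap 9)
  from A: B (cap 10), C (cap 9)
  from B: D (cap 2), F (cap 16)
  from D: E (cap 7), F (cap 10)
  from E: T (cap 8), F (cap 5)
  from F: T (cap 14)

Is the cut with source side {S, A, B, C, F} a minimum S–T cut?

No — its capacity is 27, but the minimum cut has capacity 25.

Given cut capacity: 2 + 9 + 2 + 14 = 27.
Augment S→T: bottleneck 9, flow now 9.
Augment S→E→T: bottleneck 2, flow now 11.
Augment S→F→T: bottleneck 12, flow now 23.
Augment S→A→B→F→T: bottleneck 2, flow now 25.
No augmenting path remains; maximum flow = 25.
In the residual graph, reachable from S: {S}.
Min-cut edges: S→A (2), S→E (2), S→F (12), S→T (9); capacity 2 + 2 + 12 + 9 = 25.
Cut capacity 27 exceeds the max flow 25, so it is not minimum.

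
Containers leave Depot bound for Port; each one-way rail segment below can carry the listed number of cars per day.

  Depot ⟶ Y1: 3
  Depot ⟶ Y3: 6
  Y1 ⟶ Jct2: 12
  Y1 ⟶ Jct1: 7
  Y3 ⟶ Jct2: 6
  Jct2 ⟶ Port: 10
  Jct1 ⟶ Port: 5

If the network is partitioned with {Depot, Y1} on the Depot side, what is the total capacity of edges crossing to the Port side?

25

Edges leaving {Depot, Y1}: Depot→Y3 (6), Y1→Jct2 (12), Y1→Jct1 (7).
Cut capacity = 6 + 12 + 7 = 25.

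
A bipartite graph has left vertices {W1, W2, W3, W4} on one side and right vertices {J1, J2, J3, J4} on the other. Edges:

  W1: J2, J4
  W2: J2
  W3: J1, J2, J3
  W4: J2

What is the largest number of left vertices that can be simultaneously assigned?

Unit-capacity flow: source→left, listed edges, right→sink; max matching = max flow.
Augmenting path W1→J2 (+1); matched 1.
Augmenting path W3→J1 (+1); matched 2.
Augmenting path W2→J2→W1→J4 (+1); matched 3.
No augmenting path remains; maximum matching = 3.
König certificate: {W1, W3, J2} is a vertex cover of size 3 (every listed pair touches it), so no matching can be larger.

3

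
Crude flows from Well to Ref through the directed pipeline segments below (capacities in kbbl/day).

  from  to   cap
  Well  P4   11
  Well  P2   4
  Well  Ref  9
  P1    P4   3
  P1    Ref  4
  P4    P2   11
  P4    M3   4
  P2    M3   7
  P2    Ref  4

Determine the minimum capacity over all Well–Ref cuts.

13

Augment Well→Ref: bottleneck 9, flow now 9.
Augment Well→P2→Ref: bottleneck 4, flow now 13.
No augmenting path remains; maximum flow = 13.
By max-flow min-cut, the minimum cut capacity equals the max flow.
In the residual graph, reachable from Well: {Well, P4, P2, M3}.
Min-cut edges: Well→Ref (9), P2→Ref (4); capacity 9 + 4 = 13.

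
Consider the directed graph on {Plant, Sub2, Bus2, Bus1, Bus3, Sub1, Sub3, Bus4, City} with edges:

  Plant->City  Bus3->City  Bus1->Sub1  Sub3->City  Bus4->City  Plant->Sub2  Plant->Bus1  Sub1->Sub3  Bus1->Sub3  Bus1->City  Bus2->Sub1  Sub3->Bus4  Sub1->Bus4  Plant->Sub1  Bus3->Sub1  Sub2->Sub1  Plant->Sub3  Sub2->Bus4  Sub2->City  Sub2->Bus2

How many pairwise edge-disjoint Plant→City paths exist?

5

Assign every edge capacity 1; by Menger, the answer equals the max flow.
Path Plant→City (+1); total 1.
Path Plant→Sub2→City (+1); total 2.
Path Plant→Bus1→City (+1); total 3.
Path Plant→Sub3→City (+1); total 4.
Path Plant→Sub1→Bus4→City (+1); total 5.
No residual Plant→City path; max flow = 5.
Certifying cut of size 5: {Plant→Bus1, Plant→City, Plant→Sub1, Plant→Sub2, Plant→Sub3}.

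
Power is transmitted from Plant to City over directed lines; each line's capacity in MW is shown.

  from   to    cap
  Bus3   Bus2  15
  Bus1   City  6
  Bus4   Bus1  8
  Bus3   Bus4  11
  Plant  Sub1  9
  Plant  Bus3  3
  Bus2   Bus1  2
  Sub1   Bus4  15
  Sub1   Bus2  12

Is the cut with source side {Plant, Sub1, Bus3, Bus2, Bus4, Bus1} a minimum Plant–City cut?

Yes — it is a minimum cut (capacity 6).

Given cut capacity: 6 = 6.
Augment Plant→Sub1→Bus2→Bus1→City: bottleneck 2, flow now 2.
Augment Plant→Sub1→Bus4→Bus1→City: bottleneck 4, flow now 6.
No augmenting path remains; maximum flow = 6.
Cut capacity 6 equals the max flow, so it is a minimum cut.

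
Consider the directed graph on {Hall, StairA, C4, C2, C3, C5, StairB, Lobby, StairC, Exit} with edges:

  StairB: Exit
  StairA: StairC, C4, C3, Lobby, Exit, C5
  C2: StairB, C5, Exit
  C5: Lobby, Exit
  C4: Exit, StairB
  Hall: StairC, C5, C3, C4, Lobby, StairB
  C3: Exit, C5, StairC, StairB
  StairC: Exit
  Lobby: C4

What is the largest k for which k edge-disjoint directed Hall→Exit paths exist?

5

Assign every edge capacity 1; by Menger, the answer equals the max flow.
Path Hall→C4→Exit (+1); total 1.
Path Hall→C3→Exit (+1); total 2.
Path Hall→C5→Exit (+1); total 3.
Path Hall→StairB→Exit (+1); total 4.
Path Hall→StairC→Exit (+1); total 5.
No residual Hall→Exit path; max flow = 5.
Certifying cut of size 5: {C4→Exit, Hall→C3, Hall→C5, Hall→StairC, StairB→Exit}.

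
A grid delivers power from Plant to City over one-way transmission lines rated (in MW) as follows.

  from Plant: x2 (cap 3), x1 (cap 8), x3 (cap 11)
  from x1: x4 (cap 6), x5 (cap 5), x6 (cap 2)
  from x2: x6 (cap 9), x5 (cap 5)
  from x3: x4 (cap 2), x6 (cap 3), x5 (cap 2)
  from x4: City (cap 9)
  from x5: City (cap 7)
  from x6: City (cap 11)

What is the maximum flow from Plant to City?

Augment Plant→x1→x4→City: bottleneck 6, flow now 6.
Augment Plant→x1→x5→City: bottleneck 2, flow now 8.
Augment Plant→x2→x5→City: bottleneck 3, flow now 11.
Augment Plant→x3→x4→City: bottleneck 2, flow now 13.
Augment Plant→x3→x5→City: bottleneck 2, flow now 15.
Augment Plant→x3→x6→City: bottleneck 3, flow now 18.
No augmenting path remains; maximum flow = 18.
In the residual graph, reachable from Plant: {Plant, x3}.
Min-cut edges: Plant→x1 (8), Plant→x2 (3), x3→x4 (2), x3→x5 (2), x3→x6 (3); capacity 8 + 3 + 2 + 2 + 3 = 18.
This cut is saturated, so no flow can exceed 18.

18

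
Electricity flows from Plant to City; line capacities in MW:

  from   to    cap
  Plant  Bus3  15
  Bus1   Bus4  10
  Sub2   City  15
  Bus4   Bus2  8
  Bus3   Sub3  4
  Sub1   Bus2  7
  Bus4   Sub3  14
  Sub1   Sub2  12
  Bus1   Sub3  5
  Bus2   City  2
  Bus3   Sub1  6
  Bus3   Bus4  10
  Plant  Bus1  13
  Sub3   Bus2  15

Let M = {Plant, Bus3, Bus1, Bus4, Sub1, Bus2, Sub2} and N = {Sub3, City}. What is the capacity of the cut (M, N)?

40

Edges leaving {Plant, Bus3, Bus1, Bus4, Sub1, Bus2, Sub2}: Bus3→Sub3 (4), Bus1→Sub3 (5), Bus4→Sub3 (14), Bus2→City (2), Sub2→City (15).
Cut capacity = 4 + 5 + 14 + 2 + 15 = 40.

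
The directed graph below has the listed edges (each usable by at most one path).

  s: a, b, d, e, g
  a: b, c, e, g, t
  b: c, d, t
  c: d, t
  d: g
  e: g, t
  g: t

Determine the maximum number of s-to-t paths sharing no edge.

Assign every edge capacity 1; by Menger, the answer equals the max flow.
Path s→a→t (+1); total 1.
Path s→b→t (+1); total 2.
Path s→e→t (+1); total 3.
Path s→g→t (+1); total 4.
No residual s→t path; max flow = 4.
Certifying cut of size 4: {g→t, s→a, s→b, s→e}.

4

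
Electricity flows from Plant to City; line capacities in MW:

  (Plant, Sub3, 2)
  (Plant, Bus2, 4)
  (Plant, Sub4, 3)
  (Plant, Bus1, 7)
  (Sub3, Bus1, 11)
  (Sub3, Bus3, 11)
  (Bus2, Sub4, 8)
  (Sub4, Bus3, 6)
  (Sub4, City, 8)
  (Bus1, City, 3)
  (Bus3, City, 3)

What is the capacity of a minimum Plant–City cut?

Augment Plant→Sub4→City: bottleneck 3, flow now 3.
Augment Plant→Bus1→City: bottleneck 3, flow now 6.
Augment Plant→Sub3→Bus3→City: bottleneck 2, flow now 8.
Augment Plant→Bus2→Sub4→City: bottleneck 4, flow now 12.
No augmenting path remains; maximum flow = 12.
By max-flow min-cut, the minimum cut capacity equals the max flow.
In the residual graph, reachable from Plant: {Plant, Bus1}.
Min-cut edges: Plant→Sub3 (2), Plant→Bus2 (4), Plant→Sub4 (3), Bus1→City (3); capacity 2 + 4 + 3 + 3 = 12.

12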